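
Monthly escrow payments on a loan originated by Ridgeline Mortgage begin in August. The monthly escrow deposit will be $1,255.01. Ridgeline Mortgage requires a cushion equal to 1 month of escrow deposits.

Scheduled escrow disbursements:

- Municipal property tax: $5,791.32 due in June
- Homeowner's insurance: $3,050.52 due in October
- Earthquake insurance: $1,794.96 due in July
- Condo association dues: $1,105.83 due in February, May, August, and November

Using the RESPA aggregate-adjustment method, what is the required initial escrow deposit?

$1,646.33

Cushion = 1 × $1,255.01 = $1,255.01
Trial balance (start $0, +$1,255.01 each month, − disbursements):
  Aug: +$1,255.01 − $1,105.83 → $149.18
  Sep: +$1,255.01 → $1,404.19
  Oct: +$1,255.01 − $3,050.52 → -$391.32
  Nov: +$1,255.01 − $1,105.83 → -$242.14
  Dec: +$1,255.01 → $1,012.87
  Jan: +$1,255.01 → $2,267.88
  Feb: +$1,255.01 − $1,105.83 → $2,417.06
  Mar: +$1,255.01 → $3,672.07
  Apr: +$1,255.01 → $4,927.08
  May: +$1,255.01 − $1,105.83 → $5,076.26
  Jun: +$1,255.01 − $5,791.32 → $539.95
  Jul: +$1,255.01 − $1,794.96 → $0.00
Lowest trial balance = -$391.32 (Oct)
Initial deposit = cushion − low point = $1,255.01 − (-$391.32) = $1,646.33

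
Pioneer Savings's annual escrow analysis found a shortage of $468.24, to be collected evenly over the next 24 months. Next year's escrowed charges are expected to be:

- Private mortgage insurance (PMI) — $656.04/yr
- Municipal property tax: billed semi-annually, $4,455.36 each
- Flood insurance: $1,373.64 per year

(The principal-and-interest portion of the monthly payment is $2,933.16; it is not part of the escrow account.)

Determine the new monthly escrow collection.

$931.21

Private mortgage insurance (PMI) — $656.04 per year
Municipal property tax — $4,455.36 × 2 = $8,910.72 per year
Flood insurance — $1,373.64 per year
Yearly total = $656.04 + $8,910.72 + $1,373.64 = $10,940.40
Monthly escrow = $10,940.40 ÷ 12 = $911.70
Shortage per month = $468.24 ÷ 24 = $19.51
New monthly escrow = $911.70 + $19.51 = $931.21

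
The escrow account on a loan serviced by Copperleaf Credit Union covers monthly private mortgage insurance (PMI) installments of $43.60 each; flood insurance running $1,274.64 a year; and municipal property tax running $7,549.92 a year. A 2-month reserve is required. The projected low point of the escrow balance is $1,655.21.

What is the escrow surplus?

$97.25

Private mortgage insurance (PMI) — $43.60 × 12 = $523.20 annually
Flood insurance — $1,274.64 annually
Municipal property tax — $7,549.92 annually
Total per year = $523.20 + $1,274.64 + $7,549.92 = $9,347.76
Base monthly escrow = $9,347.76 ÷ 12 = $778.98
Cushion = 2 × $778.98 = $1,557.96
Excess over cushion: $1,655.21 − $1,557.96 = $97.25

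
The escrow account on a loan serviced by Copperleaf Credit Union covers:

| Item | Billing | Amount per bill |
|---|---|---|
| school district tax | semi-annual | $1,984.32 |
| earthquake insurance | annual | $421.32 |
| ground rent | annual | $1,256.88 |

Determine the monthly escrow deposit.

$470.57

School district tax = $1,984.32 × 2 = $3,968.64 annually
Earthquake insurance = $421.32 annually
Ground rent = $1,256.88 annually
Combined annual = $3,968.64 + $421.32 + $1,256.88 = $5,646.84
Monthly = $5,646.84 / 12 = $470.57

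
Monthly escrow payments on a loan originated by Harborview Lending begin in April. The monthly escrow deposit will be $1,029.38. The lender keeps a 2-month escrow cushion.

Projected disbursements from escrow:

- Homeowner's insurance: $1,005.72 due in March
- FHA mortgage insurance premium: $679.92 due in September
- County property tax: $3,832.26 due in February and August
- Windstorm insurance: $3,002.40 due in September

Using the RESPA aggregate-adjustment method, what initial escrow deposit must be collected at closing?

Cushion = 2 × $1,029.38 = $2,058.76
Trial balance (start $0, +$1,029.38 each month, − disbursements):
  Apr: +$1,029.38 → $1,029.38
  May: +$1,029.38 → $2,058.76
  Jun: +$1,029.38 → $3,088.14
  Jul: +$1,029.38 → $4,117.52
  Aug: +$1,029.38 − $3,832.26 → $1,314.64
  Sep: +$1,029.38 − $3,682.32 → -$1,338.30
  Oct: +$1,029.38 → -$308.92
  Nov: +$1,029.38 → $720.46
  Dec: +$1,029.38 → $1,749.84
  Jan: +$1,029.38 → $2,779.22
  Feb: +$1,029.38 − $3,832.26 → -$23.66
  Mar: +$1,029.38 − $1,005.72 → $0.00
Lowest trial balance = -$1,338.30 (Sep)
Initial deposit = cushion − low point = $2,058.76 − (-$1,338.30) = $3,397.06

$3,397.06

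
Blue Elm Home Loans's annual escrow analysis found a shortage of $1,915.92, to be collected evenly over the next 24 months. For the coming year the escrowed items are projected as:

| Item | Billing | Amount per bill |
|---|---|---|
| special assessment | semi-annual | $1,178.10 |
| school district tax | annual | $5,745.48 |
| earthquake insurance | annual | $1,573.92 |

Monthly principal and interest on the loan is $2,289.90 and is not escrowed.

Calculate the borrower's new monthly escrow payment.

$886.13

Special assessment — $1,178.10 × 2 = $2,356.20 annually
School district tax — $5,745.48 annually
Earthquake insurance — $1,573.92 annually
Total annual escrow = $2,356.20 + $5,745.48 + $1,573.92 = $9,675.60
Per month = $9,675.60 / 12 = $806.30
Shortage per month = $1,915.92 / 24 = $79.83
Adjusted monthly = $806.30 + $79.83 = $886.13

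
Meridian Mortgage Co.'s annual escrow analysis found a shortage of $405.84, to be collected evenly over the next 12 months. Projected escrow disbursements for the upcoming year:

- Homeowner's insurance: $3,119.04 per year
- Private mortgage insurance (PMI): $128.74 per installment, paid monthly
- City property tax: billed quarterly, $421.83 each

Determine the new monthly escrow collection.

Homeowner's insurance = $3,119.04 per year
Private mortgage insurance (PMI) = $128.74 × 12 = $1,544.88 per year
City property tax = $421.83 × 4 = $1,687.32 per year
Yearly total = $6,351.24
Per month = $6,351.24 ÷ 12 = $529.27
Shortage per month = $405.84 / 12 = $33.82
New monthly escrow = $529.27 + $33.82 = $563.09

$563.09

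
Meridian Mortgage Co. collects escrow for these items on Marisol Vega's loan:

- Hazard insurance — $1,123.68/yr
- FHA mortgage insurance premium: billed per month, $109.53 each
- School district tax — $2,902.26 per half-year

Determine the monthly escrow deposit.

Hazard insurance = $1,123.68 annually
FHA mortgage insurance premium = $109.53 × 12 = $1,314.36 annually
School district tax = $2,902.26 × 2 = $5,804.52 annually
Total annual escrow = $1,123.68 + $1,314.36 + $5,804.52 = $8,242.56
Monthly = $8,242.56 ÷ 12 = $686.88

$686.88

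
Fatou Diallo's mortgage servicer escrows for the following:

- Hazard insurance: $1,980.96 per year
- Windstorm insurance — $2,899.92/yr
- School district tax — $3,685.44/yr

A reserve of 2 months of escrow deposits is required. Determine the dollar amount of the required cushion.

$1,427.72

Hazard insurance: $1,980.96/yr
Windstorm insurance: $2,899.92/yr
School district tax: $3,685.44/yr
Annual escrow total = $1,980.96 + $2,899.92 + $3,685.44 = $8,566.32
Monthly = $8,566.32 / 12 = $713.86
Cushion = 2 × $713.86 = $1,427.72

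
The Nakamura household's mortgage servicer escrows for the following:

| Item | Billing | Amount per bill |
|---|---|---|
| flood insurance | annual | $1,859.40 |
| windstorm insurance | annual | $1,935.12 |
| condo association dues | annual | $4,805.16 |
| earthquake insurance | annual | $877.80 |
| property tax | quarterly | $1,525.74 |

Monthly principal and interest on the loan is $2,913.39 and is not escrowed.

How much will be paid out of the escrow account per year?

$15,580.44

Flood insurance = $1,859.40 annually
Windstorm insurance = $1,935.12 annually
Condo association dues = $4,805.16 annually
Earthquake insurance = $877.80 annually
Property tax = $1,525.74 × 4 = $6,102.96 annually
Combined annual = $15,580.44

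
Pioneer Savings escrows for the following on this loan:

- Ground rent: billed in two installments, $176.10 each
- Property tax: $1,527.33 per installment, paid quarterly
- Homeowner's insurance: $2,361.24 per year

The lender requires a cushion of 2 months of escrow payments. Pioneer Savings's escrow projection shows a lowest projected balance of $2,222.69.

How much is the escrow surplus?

Ground rent = $176.10 × 2 = $352.20 per year
Property tax = $1,527.33 × 4 = $6,109.32 per year
Homeowner's insurance = $2,361.24 per year
Total annual escrow = $8,822.76
Monthly escrow = $8,822.76 / 12 = $735.23
Required cushion = 2 × $735.23 = $1,470.46
Surplus = $2,222.69 − $1,470.46 = $752.23

$752.23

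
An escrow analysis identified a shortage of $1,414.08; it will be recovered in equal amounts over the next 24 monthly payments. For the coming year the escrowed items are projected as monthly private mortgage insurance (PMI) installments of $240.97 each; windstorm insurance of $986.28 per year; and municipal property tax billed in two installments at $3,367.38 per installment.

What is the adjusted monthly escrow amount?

Private mortgage insurance (PMI) — $240.97 × 12 = $2,891.64 per year
Windstorm insurance — $986.28 per year
Municipal property tax — $3,367.38 × 2 = $6,734.76 per year
Total per year = $2,891.64 + $986.28 + $6,734.76 = $10,612.68
Base monthly escrow = $10,612.68 / 12 = $884.39
Shortage spread = $1,414.08 / 24 = $58.92/mo
Adjusted monthly = $884.39 + $58.92 = $943.31

$943.31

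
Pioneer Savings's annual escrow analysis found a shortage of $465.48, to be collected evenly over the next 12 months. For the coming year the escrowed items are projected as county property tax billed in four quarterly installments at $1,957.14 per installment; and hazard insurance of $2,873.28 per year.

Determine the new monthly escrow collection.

$930.61

County property tax = $1,957.14 × 4 = $7,828.56 per year
Hazard insurance = $2,873.28 per year
Total annual escrow = $10,701.84
Monthly = $10,701.84 / 12 = $891.82
Monthly shortage recovery: $465.48 / 12 = $38.79
New monthly escrow = $891.82 + $38.79 = $930.61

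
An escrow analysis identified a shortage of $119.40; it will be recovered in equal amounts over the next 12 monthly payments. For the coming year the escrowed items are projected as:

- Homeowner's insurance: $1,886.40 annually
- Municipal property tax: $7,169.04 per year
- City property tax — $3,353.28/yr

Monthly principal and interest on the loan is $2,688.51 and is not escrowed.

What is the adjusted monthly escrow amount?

Homeowner's insurance = $1,886.40/yr
Municipal property tax = $7,169.04/yr
City property tax = $3,353.28/yr
Total per year = $1,886.40 + $7,169.04 + $3,353.28 = $12,408.72
Per month = $12,408.72 / 12 = $1,034.06
Monthly shortage recovery: $119.40 / 12 = $9.95
Adjusted monthly = $1,034.06 + $9.95 = $1,044.01

$1,044.01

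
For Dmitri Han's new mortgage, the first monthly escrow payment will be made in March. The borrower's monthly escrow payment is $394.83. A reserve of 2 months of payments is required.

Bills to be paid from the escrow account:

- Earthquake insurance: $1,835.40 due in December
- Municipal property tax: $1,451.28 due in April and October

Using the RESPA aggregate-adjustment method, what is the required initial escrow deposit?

$1,579.32

Cushion = 2 × $394.83 = $789.66
Trial balance (start $0, +$394.83 each month, − disbursements):
  Mar: +$394.83 → $394.83
  Apr: +$394.83 − $1,451.28 → -$661.62
  May: +$394.83 → -$266.79
  Jun: +$394.83 → $128.04
  Jul: +$394.83 → $522.87
  Aug: +$394.83 → $917.70
  Sep: +$394.83 → $1,312.53
  Oct: +$394.83 − $1,451.28 → $256.08
  Nov: +$394.83 → $650.91
  Dec: +$394.83 − $1,835.40 → -$789.66
  Jan: +$394.83 → -$394.83
  Feb: +$394.83 → $0.00
Lowest trial balance = -$789.66 (Dec)
Initial deposit = cushion − low point = $789.66 − (-$789.66) = $1,579.32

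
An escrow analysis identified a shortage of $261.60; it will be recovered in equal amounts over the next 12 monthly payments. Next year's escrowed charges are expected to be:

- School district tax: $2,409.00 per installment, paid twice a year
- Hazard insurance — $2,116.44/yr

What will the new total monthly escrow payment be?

$599.67

School district tax — $2,409.00 × 2 = $4,818.00
Hazard insurance — $2,116.44
Yearly total = $4,818.00 + $2,116.44 = $6,934.44
Monthly escrow = $6,934.44 / 12 = $577.87
Shortage per month = $261.60 ÷ 12 = $21.80
Adjusted monthly = $577.87 + $21.80 = $599.67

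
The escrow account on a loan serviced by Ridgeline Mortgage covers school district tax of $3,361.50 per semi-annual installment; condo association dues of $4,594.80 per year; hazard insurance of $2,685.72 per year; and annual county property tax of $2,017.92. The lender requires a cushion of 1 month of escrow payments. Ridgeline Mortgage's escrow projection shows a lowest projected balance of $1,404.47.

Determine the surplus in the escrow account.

School district tax = $3,361.50 × 2 = $6,723.00
Condo association dues = $4,594.80
Hazard insurance = $2,685.72
County property tax = $2,017.92
Total annual escrow = $6,723.00 + $4,594.80 + $2,685.72 + $2,017.92 = $16,021.44
Monthly escrow = $16,021.44 ÷ 12 = $1,335.12
Required reserve = 1 × $1,335.12 = $1,335.12
Surplus = $1,404.47 − $1,335.12 = $69.35

$69.35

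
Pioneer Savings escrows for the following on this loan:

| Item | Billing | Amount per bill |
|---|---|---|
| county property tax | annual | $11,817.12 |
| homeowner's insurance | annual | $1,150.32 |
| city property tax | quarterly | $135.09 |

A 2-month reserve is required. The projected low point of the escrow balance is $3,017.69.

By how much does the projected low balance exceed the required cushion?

County property tax = $11,817.12 per year
Homeowner's insurance = $1,150.32 per year
City property tax = $135.09 × 4 = $540.36 per year
Total per year = $13,507.80
Monthly escrow = $13,507.80 / 12 = $1,125.65
Required cushion = 2 × $1,125.65 = $2,251.30
Excess over cushion: $3,017.69 − $2,251.30 = $766.39

$766.39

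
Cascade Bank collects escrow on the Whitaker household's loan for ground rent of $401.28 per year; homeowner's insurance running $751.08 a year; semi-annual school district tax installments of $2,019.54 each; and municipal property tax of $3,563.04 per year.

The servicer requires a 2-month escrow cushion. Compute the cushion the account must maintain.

$1,459.08

Ground rent = $401.28 annually
Homeowner's insurance = $751.08 annually
School district tax = $2,019.54 × 2 = $4,039.08 annually
Municipal property tax = $3,563.04 annually
Total annual escrow = $401.28 + $751.08 + $4,039.08 + $3,563.04 = $8,754.48
Monthly = $8,754.48 ÷ 12 = $729.54
Reserve = 2 × $729.54 = $1,459.08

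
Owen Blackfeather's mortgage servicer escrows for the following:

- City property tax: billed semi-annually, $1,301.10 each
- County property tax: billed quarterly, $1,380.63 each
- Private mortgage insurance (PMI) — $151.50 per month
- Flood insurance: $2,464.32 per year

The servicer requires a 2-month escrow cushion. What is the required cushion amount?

City property tax: $1,301.10 × 2 = $2,602.20/yr
County property tax: $1,380.63 × 4 = $5,522.52/yr
Private mortgage insurance (PMI): $151.50 × 12 = $1,818.00/yr
Flood insurance: $2,464.32/yr
Total per year = $12,407.04
Monthly escrow = $12,407.04 ÷ 12 = $1,033.92
Cushion = 2 × $1,033.92 = $2,067.84

$2,067.84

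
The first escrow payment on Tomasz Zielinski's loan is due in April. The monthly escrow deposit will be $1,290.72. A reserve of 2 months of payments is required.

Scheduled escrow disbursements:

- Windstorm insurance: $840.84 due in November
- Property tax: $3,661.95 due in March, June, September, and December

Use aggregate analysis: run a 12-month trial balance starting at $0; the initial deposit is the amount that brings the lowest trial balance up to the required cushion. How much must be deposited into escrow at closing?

$2,791.65

Cushion = 2 × $1,290.72 = $2,581.44
Trial balance (start $0, +$1,290.72 each month, − disbursements):
  Apr: +$1,290.72 → $1,290.72
  May: +$1,290.72 → $2,581.44
  Jun: +$1,290.72 − $3,661.95 → $210.21
  Jul: +$1,290.72 → $1,500.93
  Aug: +$1,290.72 → $2,791.65
  Sep: +$1,290.72 − $3,661.95 → $420.42
  Oct: +$1,290.72 → $1,711.14
  Nov: +$1,290.72 − $840.84 → $2,161.02
  Dec: +$1,290.72 − $3,661.95 → -$210.21
  Jan: +$1,290.72 → $1,080.51
  Feb: +$1,290.72 → $2,371.23
  Mar: +$1,290.72 − $3,661.95 → $0.00
Lowest trial balance = -$210.21 (Dec)
Initial deposit = cushion − low point = $2,581.44 − (-$210.21) = $2,791.65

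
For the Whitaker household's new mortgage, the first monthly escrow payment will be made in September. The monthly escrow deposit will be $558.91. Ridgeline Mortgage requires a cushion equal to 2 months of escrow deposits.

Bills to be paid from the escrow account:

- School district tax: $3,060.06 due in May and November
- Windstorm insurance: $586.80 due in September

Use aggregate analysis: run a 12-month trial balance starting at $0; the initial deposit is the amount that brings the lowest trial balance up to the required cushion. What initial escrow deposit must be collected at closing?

Cushion = 2 × $558.91 = $1,117.82
Trial balance (start $0, +$558.91 each month, − disbursements):
  Sep: +$558.91 − $586.80 → -$27.89
  Oct: +$558.91 → $531.02
  Nov: +$558.91 − $3,060.06 → -$1,970.13
  Dec: +$558.91 → -$1,411.22
  Jan: +$558.91 → -$852.31
  Feb: +$558.91 → -$293.40
  Mar: +$558.91 → $265.51
  Apr: +$558.91 → $824.42
  May: +$558.91 − $3,060.06 → -$1,676.73
  Jun: +$558.91 → -$1,117.82
  Jul: +$558.91 → -$558.91
  Aug: +$558.91 → $0.00
Lowest trial balance = -$1,970.13 (Nov)
Initial deposit = cushion − low point = $1,117.82 − (-$1,970.13) = $3,087.95

$3,087.95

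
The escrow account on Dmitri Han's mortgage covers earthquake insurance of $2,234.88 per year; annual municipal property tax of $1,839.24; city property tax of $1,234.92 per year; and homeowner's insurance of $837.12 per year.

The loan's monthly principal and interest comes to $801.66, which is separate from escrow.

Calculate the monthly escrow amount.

$512.18

Earthquake insurance — $2,234.88/yr
Municipal property tax — $1,839.24/yr
City property tax — $1,234.92/yr
Homeowner's insurance — $837.12/yr
Yearly total = $6,146.16
Monthly escrow = $6,146.16 / 12 = $512.18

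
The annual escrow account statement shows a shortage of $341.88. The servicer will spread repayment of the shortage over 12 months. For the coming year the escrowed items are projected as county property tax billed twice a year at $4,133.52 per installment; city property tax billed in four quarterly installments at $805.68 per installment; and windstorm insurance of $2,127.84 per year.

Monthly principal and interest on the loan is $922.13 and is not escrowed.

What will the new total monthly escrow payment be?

$1,163.29

County property tax: $4,133.52 × 2 = $8,267.04/yr
City property tax: $805.68 × 4 = $3,222.72/yr
Windstorm insurance: $2,127.84/yr
Annual escrow total = $13,617.60
Monthly escrow = $13,617.60 / 12 = $1,134.80
Monthly shortage recovery: $341.88 ÷ 12 = $28.49
Adjusted monthly = $1,134.80 + $28.49 = $1,163.29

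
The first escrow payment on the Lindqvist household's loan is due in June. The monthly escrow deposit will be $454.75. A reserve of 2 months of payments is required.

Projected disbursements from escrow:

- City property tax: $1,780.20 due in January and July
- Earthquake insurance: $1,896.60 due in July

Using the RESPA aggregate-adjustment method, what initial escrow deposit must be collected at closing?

$3,676.80

Cushion = 2 × $454.75 = $909.50
Trial balance (start $0, +$454.75 each month, − disbursements):
  Jun: +$454.75 → $454.75
  Jul: +$454.75 − $3,676.80 → -$2,767.30
  Aug: +$454.75 → -$2,312.55
  Sep: +$454.75 → -$1,857.80
  Oct: +$454.75 → -$1,403.05
  Nov: +$454.75 → -$948.30
  Dec: +$454.75 → -$493.55
  Jan: +$454.75 − $1,780.20 → -$1,819.00
  Feb: +$454.75 → -$1,364.25
  Mar: +$454.75 → -$909.50
  Apr: +$454.75 → -$454.75
  May: +$454.75 → $0.00
Lowest trial balance = -$2,767.30 (Jul)
Initial deposit = cushion − low point = $909.50 − (-$2,767.30) = $3,676.80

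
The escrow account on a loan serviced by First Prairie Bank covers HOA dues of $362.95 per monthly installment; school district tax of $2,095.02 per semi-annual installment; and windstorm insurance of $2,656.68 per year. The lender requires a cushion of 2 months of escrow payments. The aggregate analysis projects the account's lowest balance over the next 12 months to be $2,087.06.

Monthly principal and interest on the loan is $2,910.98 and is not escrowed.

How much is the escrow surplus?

$220.04

HOA dues — $362.95 × 12 = $4,355.40
School district tax — $2,095.02 × 2 = $4,190.04
Windstorm insurance — $2,656.68
Yearly total = $4,355.40 + $4,190.04 + $2,656.68 = $11,202.12
Monthly = $11,202.12 ÷ 12 = $933.51
Required cushion = 2 × $933.51 = $1,867.02
Surplus = $2,087.06 − $1,867.02 = $220.04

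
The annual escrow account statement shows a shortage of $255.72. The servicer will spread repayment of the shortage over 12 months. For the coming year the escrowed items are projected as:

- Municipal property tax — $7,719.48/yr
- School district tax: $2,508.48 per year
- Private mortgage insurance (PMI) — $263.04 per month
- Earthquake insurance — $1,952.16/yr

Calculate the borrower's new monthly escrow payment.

Municipal property tax = $7,719.48 per year
School district tax = $2,508.48 per year
Private mortgage insurance (PMI) = $263.04 × 12 = $3,156.48 per year
Earthquake insurance = $1,952.16 per year
Annual escrow total = $7,719.48 + $2,508.48 + $3,156.48 + $1,952.16 = $15,336.60
Monthly = $15,336.60 ÷ 12 = $1,278.05
Shortage spread = $255.72 ÷ 12 = $21.31/mo
Adjusted monthly = $1,278.05 + $21.31 = $1,299.36

$1,299.36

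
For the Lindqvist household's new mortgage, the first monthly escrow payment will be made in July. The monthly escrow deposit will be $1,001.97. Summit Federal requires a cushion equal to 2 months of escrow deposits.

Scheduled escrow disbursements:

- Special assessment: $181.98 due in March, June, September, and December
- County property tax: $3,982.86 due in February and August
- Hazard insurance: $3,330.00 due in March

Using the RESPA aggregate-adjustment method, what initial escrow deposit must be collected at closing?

$4,827.87

Cushion = 2 × $1,001.97 = $2,003.94
Trial balance (start $0, +$1,001.97 each month, − disbursements):
  Jul: +$1,001.97 → $1,001.97
  Aug: +$1,001.97 − $3,982.86 → -$1,978.92
  Sep: +$1,001.97 − $181.98 → -$1,158.93
  Oct: +$1,001.97 → -$156.96
  Nov: +$1,001.97 → $845.01
  Dec: +$1,001.97 − $181.98 → $1,665.00
  Jan: +$1,001.97 → $2,666.97
  Feb: +$1,001.97 − $3,982.86 → -$313.92
  Mar: +$1,001.97 − $3,511.98 → -$2,823.93
  Apr: +$1,001.97 → -$1,821.96
  May: +$1,001.97 → -$819.99
  Jun: +$1,001.97 − $181.98 → $0.00
Lowest trial balance = -$2,823.93 (Mar)
Initial deposit = cushion − low point = $2,003.94 − (-$2,823.93) = $4,827.87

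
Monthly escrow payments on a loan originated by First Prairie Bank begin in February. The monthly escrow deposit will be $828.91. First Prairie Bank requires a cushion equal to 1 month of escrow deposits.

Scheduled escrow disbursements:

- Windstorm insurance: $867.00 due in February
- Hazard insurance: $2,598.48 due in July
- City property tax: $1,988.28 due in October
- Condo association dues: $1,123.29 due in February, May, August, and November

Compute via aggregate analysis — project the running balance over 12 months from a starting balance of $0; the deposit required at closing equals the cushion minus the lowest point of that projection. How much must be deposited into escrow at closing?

Cushion = 1 × $828.91 = $828.91
Trial balance (start $0, +$828.91 each month, − disbursements):
  Feb: +$828.91 − $1,990.29 → -$1,161.38
  Mar: +$828.91 → -$332.47
  Apr: +$828.91 → $496.44
  May: +$828.91 − $1,123.29 → $202.06
  Jun: +$828.91 → $1,030.97
  Jul: +$828.91 − $2,598.48 → -$738.60
  Aug: +$828.91 − $1,123.29 → -$1,032.98
  Sep: +$828.91 → -$204.07
  Oct: +$828.91 − $1,988.28 → -$1,363.44
  Nov: +$828.91 − $1,123.29 → -$1,657.82
  Dec: +$828.91 → -$828.91
  Jan: +$828.91 → $0.00
Lowest trial balance = -$1,657.82 (Nov)
Initial deposit = cushion − low point = $828.91 − (-$1,657.82) = $2,486.73

$2,486.73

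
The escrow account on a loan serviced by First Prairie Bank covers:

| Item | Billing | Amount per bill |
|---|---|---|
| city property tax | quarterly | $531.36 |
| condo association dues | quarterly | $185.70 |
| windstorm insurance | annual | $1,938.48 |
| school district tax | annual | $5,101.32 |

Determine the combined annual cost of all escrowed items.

City property tax — $531.36 × 4 = $2,125.44 per year
Condo association dues — $185.70 × 4 = $742.80 per year
Windstorm insurance — $1,938.48 per year
School district tax — $5,101.32 per year
Total per year = $2,125.44 + $742.80 + $1,938.48 + $5,101.32 = $9,908.04

$9,908.04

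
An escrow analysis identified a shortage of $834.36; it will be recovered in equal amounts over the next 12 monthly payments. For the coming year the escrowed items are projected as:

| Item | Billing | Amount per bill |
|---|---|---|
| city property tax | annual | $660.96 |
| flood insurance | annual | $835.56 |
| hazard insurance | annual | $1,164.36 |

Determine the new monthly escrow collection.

$291.27

City property tax = $660.96 per year
Flood insurance = $835.56 per year
Hazard insurance = $1,164.36 per year
Total per year = $660.96 + $835.56 + $1,164.36 = $2,660.88
Per month = $2,660.88 / 12 = $221.74
Shortage spread = $834.36 / 12 = $69.53/mo
New monthly escrow = $221.74 + $69.53 = $291.27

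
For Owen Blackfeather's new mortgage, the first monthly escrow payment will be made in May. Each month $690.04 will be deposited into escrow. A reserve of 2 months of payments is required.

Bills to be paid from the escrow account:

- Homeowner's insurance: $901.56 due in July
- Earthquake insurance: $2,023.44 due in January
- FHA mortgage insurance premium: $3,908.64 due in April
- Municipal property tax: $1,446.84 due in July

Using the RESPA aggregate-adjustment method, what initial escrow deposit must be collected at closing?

Cushion = 2 × $690.04 = $1,380.08
Trial balance (start $0, +$690.04 each month, − disbursements):
  May: +$690.04 → $690.04
  Jun: +$690.04 → $1,380.08
  Jul: +$690.04 − $2,348.40 → -$278.28
  Aug: +$690.04 → $411.76
  Sep: +$690.04 → $1,101.80
  Oct: +$690.04 → $1,791.84
  Nov: +$690.04 → $2,481.88
  Dec: +$690.04 → $3,171.92
  Jan: +$690.04 − $2,023.44 → $1,838.52
  Feb: +$690.04 → $2,528.56
  Mar: +$690.04 → $3,218.60
  Apr: +$690.04 − $3,908.64 → $0.00
Lowest trial balance = -$278.28 (Jul)
Initial deposit = cushion − low point = $1,380.08 − (-$278.28) = $1,658.36

$1,658.36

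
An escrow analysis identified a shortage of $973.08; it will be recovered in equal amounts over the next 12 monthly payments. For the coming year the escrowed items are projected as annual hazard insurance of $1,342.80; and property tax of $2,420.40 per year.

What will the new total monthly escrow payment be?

Hazard insurance — $1,342.80/yr
Property tax — $2,420.40/yr
Total annual escrow = $1,342.80 + $2,420.40 = $3,763.20
Monthly = $3,763.20 ÷ 12 = $313.60
Shortage spread = $973.08 ÷ 12 = $81.09/mo
New monthly escrow = $313.60 + $81.09 = $394.69

$394.69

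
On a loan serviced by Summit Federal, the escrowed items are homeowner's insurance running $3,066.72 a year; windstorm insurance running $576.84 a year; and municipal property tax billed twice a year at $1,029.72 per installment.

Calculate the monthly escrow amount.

Homeowner's insurance = $3,066.72 annually
Windstorm insurance = $576.84 annually
Municipal property tax = $1,029.72 × 2 = $2,059.44 annually
Total annual escrow = $3,066.72 + $576.84 + $2,059.44 = $5,703.00
Monthly = $5,703.00 ÷ 12 = $475.25

$475.25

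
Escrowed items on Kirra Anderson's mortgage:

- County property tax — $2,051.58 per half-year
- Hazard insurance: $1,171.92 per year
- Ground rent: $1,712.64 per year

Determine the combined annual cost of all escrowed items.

County property tax — $2,051.58 × 2 = $4,103.16
Hazard insurance — $1,171.92
Ground rent — $1,712.64
Yearly total = $4,103.16 + $1,171.92 + $1,712.64 = $6,987.72

$6,987.72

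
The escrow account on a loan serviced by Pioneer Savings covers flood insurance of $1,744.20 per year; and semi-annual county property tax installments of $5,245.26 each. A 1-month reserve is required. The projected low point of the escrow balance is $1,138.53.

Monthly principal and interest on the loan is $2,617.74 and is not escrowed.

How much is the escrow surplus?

$118.97

Flood insurance — $1,744.20/yr
County property tax — $5,245.26 × 2 = $10,490.52/yr
Total per year = $12,234.72
Per month = $12,234.72 / 12 = $1,019.56
Cushion = 1 × $1,019.56 = $1,019.56
Excess over cushion: $1,138.53 − $1,019.56 = $118.97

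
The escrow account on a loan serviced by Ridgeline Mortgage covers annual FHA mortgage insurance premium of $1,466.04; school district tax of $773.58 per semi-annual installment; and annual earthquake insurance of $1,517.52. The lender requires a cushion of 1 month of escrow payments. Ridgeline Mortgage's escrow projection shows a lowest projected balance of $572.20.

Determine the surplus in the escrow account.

$194.64

FHA mortgage insurance premium: $1,466.04 per year
School district tax: $773.58 × 2 = $1,547.16 per year
Earthquake insurance: $1,517.52 per year
Total annual escrow = $4,530.72
Monthly escrow = $4,530.72 / 12 = $377.56
Required reserve = 1 × $377.56 = $377.56
Surplus = $572.20 − $377.56 = $194.64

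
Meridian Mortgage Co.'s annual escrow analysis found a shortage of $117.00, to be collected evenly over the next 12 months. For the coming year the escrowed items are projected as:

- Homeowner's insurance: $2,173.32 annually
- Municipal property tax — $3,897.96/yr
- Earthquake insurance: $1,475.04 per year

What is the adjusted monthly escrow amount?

$638.61

Homeowner's insurance — $2,173.32/yr
Municipal property tax — $3,897.96/yr
Earthquake insurance — $1,475.04/yr
Total per year = $2,173.32 + $3,897.96 + $1,475.04 = $7,546.32
Monthly = $7,546.32 ÷ 12 = $628.86
Monthly shortage recovery: $117.00 / 12 = $9.75
Adjusted monthly = $628.86 + $9.75 = $638.61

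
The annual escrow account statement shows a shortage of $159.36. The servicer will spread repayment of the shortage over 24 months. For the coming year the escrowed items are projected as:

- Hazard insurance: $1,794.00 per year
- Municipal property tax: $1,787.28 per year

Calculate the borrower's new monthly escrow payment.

$305.08

Hazard insurance: $1,794.00 annually
Municipal property tax: $1,787.28 annually
Total annual escrow = $1,794.00 + $1,787.28 = $3,581.28
Monthly = $3,581.28 ÷ 12 = $298.44
Monthly shortage recovery: $159.36 / 24 = $6.64
Adjusted monthly = $298.44 + $6.64 = $305.08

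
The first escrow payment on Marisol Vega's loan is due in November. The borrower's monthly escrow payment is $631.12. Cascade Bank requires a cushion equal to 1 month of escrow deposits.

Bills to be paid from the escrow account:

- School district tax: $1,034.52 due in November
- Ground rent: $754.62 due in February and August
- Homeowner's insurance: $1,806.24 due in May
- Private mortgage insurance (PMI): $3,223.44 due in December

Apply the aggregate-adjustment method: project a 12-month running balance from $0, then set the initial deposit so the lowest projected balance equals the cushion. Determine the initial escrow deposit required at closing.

$3,626.84

Cushion = 1 × $631.12 = $631.12
Trial balance (start $0, +$631.12 each month, − disbursements):
  Nov: +$631.12 − $1,034.52 → -$403.40
  Dec: +$631.12 − $3,223.44 → -$2,995.72
  Jan: +$631.12 → -$2,364.60
  Feb: +$631.12 − $754.62 → -$2,488.10
  Mar: +$631.12 → -$1,856.98
  Apr: +$631.12 → -$1,225.86
  May: +$631.12 − $1,806.24 → -$2,400.98
  Jun: +$631.12 → -$1,769.86
  Jul: +$631.12 → -$1,138.74
  Aug: +$631.12 − $754.62 → -$1,262.24
  Sep: +$631.12 → -$631.12
  Oct: +$631.12 → $0.00
Lowest trial balance = -$2,995.72 (Dec)
Initial deposit = cushion − low point = $631.12 − (-$2,995.72) = $3,626.84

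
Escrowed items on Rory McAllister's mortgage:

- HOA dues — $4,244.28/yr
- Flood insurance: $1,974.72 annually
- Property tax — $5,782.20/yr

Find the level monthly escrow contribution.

$1,000.10

HOA dues: $4,244.28 per year
Flood insurance: $1,974.72 per year
Property tax: $5,782.20 per year
Combined annual = $4,244.28 + $1,974.72 + $5,782.20 = $12,001.20
Per month = $12,001.20 ÷ 12 = $1,000.10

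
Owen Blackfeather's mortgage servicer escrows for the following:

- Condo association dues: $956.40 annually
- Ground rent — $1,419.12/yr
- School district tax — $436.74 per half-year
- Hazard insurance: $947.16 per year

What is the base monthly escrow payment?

Condo association dues = $956.40 per year
Ground rent = $1,419.12 per year
School district tax = $436.74 × 2 = $873.48 per year
Hazard insurance = $947.16 per year
Annual escrow total = $4,196.16
Monthly = $4,196.16 / 12 = $349.68

$349.68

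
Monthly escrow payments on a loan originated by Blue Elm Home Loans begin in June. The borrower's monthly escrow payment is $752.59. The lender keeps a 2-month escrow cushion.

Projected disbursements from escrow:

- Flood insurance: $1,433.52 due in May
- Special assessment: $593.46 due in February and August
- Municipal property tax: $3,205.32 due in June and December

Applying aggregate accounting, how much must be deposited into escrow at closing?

$3,957.91

Cushion = 2 × $752.59 = $1,505.18
Trial balance (start $0, +$752.59 each month, − disbursements):
  Jun: +$752.59 − $3,205.32 → -$2,452.73
  Jul: +$752.59 → -$1,700.14
  Aug: +$752.59 − $593.46 → -$1,541.01
  Sep: +$752.59 → -$788.42
  Oct: +$752.59 → -$35.83
  Nov: +$752.59 → $716.76
  Dec: +$752.59 − $3,205.32 → -$1,735.97
  Jan: +$752.59 → -$983.38
  Feb: +$752.59 − $593.46 → -$824.25
  Mar: +$752.59 → -$71.66
  Apr: +$752.59 → $680.93
  May: +$752.59 − $1,433.52 → $0.00
Lowest trial balance = -$2,452.73 (Jun)
Initial deposit = cushion − low point = $1,505.18 − (-$2,452.73) = $3,957.91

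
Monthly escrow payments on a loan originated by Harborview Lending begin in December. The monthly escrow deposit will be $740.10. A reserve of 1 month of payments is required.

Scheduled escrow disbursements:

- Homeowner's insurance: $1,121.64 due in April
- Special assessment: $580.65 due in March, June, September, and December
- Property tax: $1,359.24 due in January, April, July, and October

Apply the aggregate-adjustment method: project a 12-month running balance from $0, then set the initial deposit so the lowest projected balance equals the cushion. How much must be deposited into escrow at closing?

Cushion = 1 × $740.10 = $740.10
Trial balance (start $0, +$740.10 each month, − disbursements):
  Dec: +$740.10 − $580.65 → $159.45
  Jan: +$740.10 − $1,359.24 → -$459.69
  Feb: +$740.10 → $280.41
  Mar: +$740.10 − $580.65 → $439.86
  Apr: +$740.10 − $2,480.88 → -$1,300.92
  May: +$740.10 → -$560.82
  Jun: +$740.10 − $580.65 → -$401.37
  Jul: +$740.10 − $1,359.24 → -$1,020.51
  Aug: +$740.10 → -$280.41
  Sep: +$740.10 − $580.65 → -$120.96
  Oct: +$740.10 − $1,359.24 → -$740.10
  Nov: +$740.10 → $0.00
Lowest trial balance = -$1,300.92 (Apr)
Initial deposit = cushion − low point = $740.10 − (-$1,300.92) = $2,041.02

$2,041.02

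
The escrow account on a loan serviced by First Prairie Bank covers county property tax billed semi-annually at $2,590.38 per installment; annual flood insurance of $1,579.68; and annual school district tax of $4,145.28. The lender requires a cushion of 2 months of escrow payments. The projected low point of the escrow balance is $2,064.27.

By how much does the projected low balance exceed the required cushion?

$246.65

County property tax: $2,590.38 × 2 = $5,180.76/yr
Flood insurance: $1,579.68/yr
School district tax: $4,145.28/yr
Total per year = $5,180.76 + $1,579.68 + $4,145.28 = $10,905.72
Monthly = $10,905.72 ÷ 12 = $908.81
Required reserve = 2 × $908.81 = $1,817.62
Excess over cushion: $2,064.27 − $1,817.62 = $246.65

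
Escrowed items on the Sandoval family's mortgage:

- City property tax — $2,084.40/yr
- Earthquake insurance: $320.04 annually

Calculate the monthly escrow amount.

$200.37

City property tax = $2,084.40 per year
Earthquake insurance = $320.04 per year
Yearly total = $2,404.44
Monthly = $2,404.44 ÷ 12 = $200.37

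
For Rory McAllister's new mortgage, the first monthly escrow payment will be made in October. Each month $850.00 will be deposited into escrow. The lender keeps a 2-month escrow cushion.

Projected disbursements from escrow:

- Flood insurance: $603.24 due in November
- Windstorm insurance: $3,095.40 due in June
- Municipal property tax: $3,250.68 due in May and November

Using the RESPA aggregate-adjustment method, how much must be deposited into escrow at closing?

$4,250.00

Cushion = 2 × $850.00 = $1,700.00
Trial balance (start $0, +$850.00 each month, − disbursements):
  Oct: +$850.00 → $850.00
  Nov: +$850.00 − $3,853.92 → -$2,153.92
  Dec: +$850.00 → -$1,303.92
  Jan: +$850.00 → -$453.92
  Feb: +$850.00 → $396.08
  Mar: +$850.00 → $1,246.08
  Apr: +$850.00 → $2,096.08
  May: +$850.00 − $3,250.68 → -$304.60
  Jun: +$850.00 − $3,095.40 → -$2,550.00
  Jul: +$850.00 → -$1,700.00
  Aug: +$850.00 → -$850.00
  Sep: +$850.00 → $0.00
Lowest trial balance = -$2,550.00 (Jun)
Initial deposit = cushion − low point = $1,700.00 − (-$2,550.00) = $4,250.00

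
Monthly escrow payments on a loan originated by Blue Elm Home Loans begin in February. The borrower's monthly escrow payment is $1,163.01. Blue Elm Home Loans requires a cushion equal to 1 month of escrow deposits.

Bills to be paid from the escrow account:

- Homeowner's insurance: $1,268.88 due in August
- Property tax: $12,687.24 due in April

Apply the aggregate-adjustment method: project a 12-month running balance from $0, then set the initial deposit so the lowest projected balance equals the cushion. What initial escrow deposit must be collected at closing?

$10,361.22

Cushion = 1 × $1,163.01 = $1,163.01
Trial balance (start $0, +$1,163.01 each month, − disbursements):
  Feb: +$1,163.01 → $1,163.01
  Mar: +$1,163.01 → $2,326.02
  Apr: +$1,163.01 − $12,687.24 → -$9,198.21
  May: +$1,163.01 → -$8,035.20
  Jun: +$1,163.01 → -$6,872.19
  Jul: +$1,163.01 → -$5,709.18
  Aug: +$1,163.01 − $1,268.88 → -$5,815.05
  Sep: +$1,163.01 → -$4,652.04
  Oct: +$1,163.01 → -$3,489.03
  Nov: +$1,163.01 → -$2,326.02
  Dec: +$1,163.01 → -$1,163.01
  Jan: +$1,163.01 → $0.00
Lowest trial balance = -$9,198.21 (Apr)
Initial deposit = cushion − low point = $1,163.01 − (-$9,198.21) = $10,361.22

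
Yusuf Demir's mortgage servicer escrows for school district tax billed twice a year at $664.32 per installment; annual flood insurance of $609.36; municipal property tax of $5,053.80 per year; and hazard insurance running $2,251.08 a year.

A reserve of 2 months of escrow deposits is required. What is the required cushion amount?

School district tax — $664.32 × 2 = $1,328.64/yr
Flood insurance — $609.36/yr
Municipal property tax — $5,053.80/yr
Hazard insurance — $2,251.08/yr
Yearly total = $9,242.88
Base monthly escrow = $9,242.88 / 12 = $770.24
Required cushion = 2 × $770.24 = $1,540.48

$1,540.48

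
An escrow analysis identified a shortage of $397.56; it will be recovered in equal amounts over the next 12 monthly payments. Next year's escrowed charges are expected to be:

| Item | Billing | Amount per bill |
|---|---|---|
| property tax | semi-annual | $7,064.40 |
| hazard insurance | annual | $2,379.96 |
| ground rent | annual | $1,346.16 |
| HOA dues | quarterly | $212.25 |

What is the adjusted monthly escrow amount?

$1,591.79

Property tax — $7,064.40 × 2 = $14,128.80 annually
Hazard insurance — $2,379.96 annually
Ground rent — $1,346.16 annually
HOA dues — $212.25 × 4 = $849.00 annually
Yearly total = $14,128.80 + $2,379.96 + $1,346.16 + $849.00 = $18,703.92
Base monthly escrow = $18,703.92 ÷ 12 = $1,558.66
Shortage per month = $397.56 ÷ 12 = $33.13
New monthly escrow = $1,558.66 + $33.13 = $1,591.79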